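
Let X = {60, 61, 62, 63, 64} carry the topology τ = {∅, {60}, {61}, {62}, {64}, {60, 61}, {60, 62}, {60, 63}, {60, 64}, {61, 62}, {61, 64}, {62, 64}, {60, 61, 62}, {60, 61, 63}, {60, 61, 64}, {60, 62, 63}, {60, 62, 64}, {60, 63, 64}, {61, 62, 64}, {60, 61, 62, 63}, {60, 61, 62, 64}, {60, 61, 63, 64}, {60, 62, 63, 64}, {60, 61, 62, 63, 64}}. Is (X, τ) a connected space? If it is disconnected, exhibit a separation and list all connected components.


(X, τ) is disconnected; components = [{61}, {62}, {64}, {60, 63}].

Find clopen sets (U ∈ τ with X ∖ U ∈ τ):
  U = ∅, X ∖ U = {60, 61, 62, 63, 64} — both open, so U is clopen.
  U = {61}, X ∖ U = {60, 62, 63, 64} — both open, so U is clopen.
  U = {62}, X ∖ U = {60, 61, 63, 64} — both open, so U is clopen.
  U = {64}, X ∖ U = {60, 61, 62, 63} — both open, so U is clopen.
  U = {60, 63}, X ∖ U = {61, 62, 64} — both open, so U is clopen.
  U = {61, 62}, X ∖ U = {60, 63, 64} — both open, so U is clopen.
  U = {61, 64}, X ∖ U = {60, 62, 63} — both open, so U is clopen.
  U = {62, 64}, X ∖ U = {60, 61, 63} — both open, so U is clopen.
  U = {60, 61, 63}, X ∖ U = {62, 64} — both open, so U is clopen.
  U = {60, 62, 63}, X ∖ U = {61, 64} — both open, so U is clopen.
  U = {60, 63, 64}, X ∖ U = {61, 62} — both open, so U is clopen.
  U = {61, 62, 64}, X ∖ U = {60, 63} — both open, so U is clopen.
  U = {60, 61, 62, 63}, X ∖ U = {64} — both open, so U is clopen.
  U = {60, 61, 63, 64}, X ∖ U = {62} — both open, so U is clopen.
  U = {60, 62, 63, 64}, X ∖ U = {61} — both open, so U is clopen.
  U = {60, 61, 62, 63, 64}, X ∖ U = ∅ — both open, so U is clopen.
Nontrivial clopen(s) exist: e.g. {62}. So (X, τ) is disconnected.
Compute connected components by grouping points that agree on all clopens:
  component: {61}
  component: {62}
  component: {64}
  component: {60, 63}


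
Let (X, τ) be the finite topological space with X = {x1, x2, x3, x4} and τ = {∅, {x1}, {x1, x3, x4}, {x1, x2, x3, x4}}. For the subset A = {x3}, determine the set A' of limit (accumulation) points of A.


A' = {x2, x4}

For each x ∈ X, list the open sets U ∈ τ with x ∈ U, then check whether U ∩ (A ∖ {x}) ≠ ∅ for every such U.
  x = x1: open {x1} ∋ x has {x1} ∩ (A ∖ {x1}) = ∅, so x is NOT a limit point.
  x = x2: opens ∋ x are {x1, x2, x3, x4}; each meets A ∖ {x2}, so x IS a limit point.
  x = x3: open {x1, x3, x4} ∋ x has {x1, x3, x4} ∩ (A ∖ {x3}) = ∅, so x is NOT a limit point.
  x = x4: opens ∋ x are {x1, x3, x4}, {x1, x2, x3, x4}; each meets A ∖ {x4}, so x IS a limit point.
Collecting: A' = {x2, x4}.


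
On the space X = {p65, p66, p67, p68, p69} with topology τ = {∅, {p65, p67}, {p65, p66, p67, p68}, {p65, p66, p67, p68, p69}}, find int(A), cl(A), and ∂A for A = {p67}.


int(A) = ∅, cl(A) = {p65, p66, p67, p68, p69}, ∂A = {p65, p66, p67, p68, p69}.

Closed sets in (X, τ) are complements of opens:
  closed(X, τ) = {∅, {p69}, {p66, p68, p69}, {p65, p66, p67, p68, p69}}.
int(A) = ⋃ {U ∈ τ : U ⊆ A}. Opens contained in A: ∅.
Taking the union of these: int(A) = ∅.
cl(A) = ⋂ {C closed : A ⊆ C}. Closed sets containing A: {p65, p66, p67, p68, p69}.
Intersecting these: cl(A) = {p65, p66, p67, p68, p69}.
∂A = cl(A) ∖ int(A) = {p65, p66, p67, p68, p69} ∖ ∅ = {p65, p66, p67, p68, p69}.


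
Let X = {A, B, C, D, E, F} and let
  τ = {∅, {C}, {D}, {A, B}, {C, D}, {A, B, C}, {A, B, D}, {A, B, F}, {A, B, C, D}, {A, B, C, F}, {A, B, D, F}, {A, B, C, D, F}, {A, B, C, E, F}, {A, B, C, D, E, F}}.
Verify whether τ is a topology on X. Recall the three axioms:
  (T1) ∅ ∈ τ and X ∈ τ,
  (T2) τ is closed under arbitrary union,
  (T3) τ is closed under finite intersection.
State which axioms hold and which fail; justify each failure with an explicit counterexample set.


τ IS a topology on X.

Axiom (T1): ∅ ∈ τ? Yes; X ∈ τ? Yes.
Axiom (T2/T3): check pairwise unions and intersections of members of τ.
All pairwise intersections and unions checked — each lies in τ. Therefore τ satisfies (T1), (T2), (T3): it IS a topology on X.


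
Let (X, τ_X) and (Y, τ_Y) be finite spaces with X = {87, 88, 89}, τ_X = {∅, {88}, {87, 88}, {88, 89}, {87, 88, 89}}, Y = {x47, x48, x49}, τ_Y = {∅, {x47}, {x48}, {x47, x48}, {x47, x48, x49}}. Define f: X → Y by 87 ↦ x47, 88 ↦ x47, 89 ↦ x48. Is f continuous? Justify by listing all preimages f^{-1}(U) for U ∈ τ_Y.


f is NOT continuous.

Compute f^{-1}(U) for each U ∈ τ_Y:
  U = ∅: f^{-1}(U) = ∅ ∈ τ_X ✓.
  U = {x47}: f^{-1}(U) = {87, 88} ∈ τ_X ✓.
  U = {x48}: f^{-1}(U) = {89} ∉ τ_X ✗.
  U = {x47, x48}: f^{-1}(U) = {87, 88, 89} ∈ τ_X ✓.
  U = {x47, x48, x49}: f^{-1}(U) = {87, 88, 89} ∈ τ_X ✓.
Found U = {x48} with f^{-1}(U) = {89} not in τ_X. Therefore f is NOT continuous.


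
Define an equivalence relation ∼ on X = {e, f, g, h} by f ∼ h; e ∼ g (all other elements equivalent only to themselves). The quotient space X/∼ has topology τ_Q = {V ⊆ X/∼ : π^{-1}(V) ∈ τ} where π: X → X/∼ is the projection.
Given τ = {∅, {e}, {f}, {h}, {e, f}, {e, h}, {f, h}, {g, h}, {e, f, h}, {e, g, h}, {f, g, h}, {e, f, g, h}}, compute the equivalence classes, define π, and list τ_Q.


X/∼ = {[e=g], [f=h]}; |τ_Q| = 3.

Equivalence classes: [e=g], [f=h].
Quotient map π: X → X/∼ sends e ↦ [e=g], f ↦ [f=h], g ↦ [e=g], h ↦ [f=h].
For each subset V ⊆ X/∼, compute π^{-1}(V) ⊆ X and check whether π^{-1}(V) ∈ τ. V is open in τ_Q iff π^{-1}(V) ∈ τ.
  V = {}: π^{-1}(V) = ∅ ∈ τ ✓.
  V = {[e=g]}: π^{-1}(V) = {e, g} ∉ τ ✗.
  V = {[f=h]}: π^{-1}(V) = {f, h} ∈ τ ✓.
  V = {[e=g], [f=h]}: π^{-1}(V) = {e, f, g, h} ∈ τ ✓.
Open sets in the quotient: τ_Q = {{}, {[f=h]}, {[e=g], [f=h]}} (3 elements).


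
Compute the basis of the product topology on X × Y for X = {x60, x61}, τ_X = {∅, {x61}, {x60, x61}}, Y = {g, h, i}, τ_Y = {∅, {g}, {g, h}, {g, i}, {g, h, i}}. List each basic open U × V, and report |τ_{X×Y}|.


Basis B = {∅ × ∅, {x61} × {g}, {x60, x61} × {g}, {x61} × {g, h}, {x61} × {g, i}, {x61} × {g, h, i}, {x60, x61} × {g, h}, {x60, x61} × {g, i}, {x60, x61} × {g, h, i}}; |τ_{X×Y}| = 14.

Enumerate products U × V with U ∈ τ_X, V ∈ τ_Y (deduplicated):
  ∅ × ∅ = {} (∅)
  {x61} × {g} = {(x61,g)}
  {x60, x61} × {g} = {(x60,g), (x61,g)}
  {x61} × {g, h} = {(x61,g), (x61,h)}
  {x61} × {g, i} = {(x61,g), (x61,i)}
  {x61} × {g, h, i} = {(x61,g), (x61,h), (x61,i)}
  {x60, x61} × {g, h} = {(x60,g), (x60,h), (x61,g), (x61,h)}
  {x60, x61} × {g, i} = {(x60,g), (x60,i), (x61,g), (x61,i)}
  {x60, x61} × {g, h, i} = {(x60,g), (x60,h), (x60,i), (x61,g), (x61,h), (x61,i)}
These 9 distinct sets form the basis B.
Close under arbitrary unions to get τ_{X×Y}; counting gives |τ_{X×Y}| = 14.


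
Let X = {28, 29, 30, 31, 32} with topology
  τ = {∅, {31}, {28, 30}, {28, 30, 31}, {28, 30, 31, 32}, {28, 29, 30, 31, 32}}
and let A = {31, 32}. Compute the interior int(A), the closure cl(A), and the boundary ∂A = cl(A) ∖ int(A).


int(A) = {31}, cl(A) = {29, 31, 32}, ∂A = {29, 32}.

Closed sets in (X, τ) are complements of opens:
  closed(X, τ) = {∅, {29}, {29, 32}, {29, 31, 32}, {28, 29, 30, 32}, {28, 29, 30, 31, 32}}.
int(A) = ⋃ {U ∈ τ : U ⊆ A}. Opens contained in A: ∅, {31}.
Taking the union of these: int(A) = {31}.
cl(A) = ⋂ {C closed : A ⊆ C}. Closed sets containing A: {29, 31, 32}, {28, 29, 30, 31, 32}.
Intersecting these: cl(A) = {29, 31, 32}.
∂A = cl(A) ∖ int(A) = {29, 31, 32} ∖ {31} = {29, 32}.


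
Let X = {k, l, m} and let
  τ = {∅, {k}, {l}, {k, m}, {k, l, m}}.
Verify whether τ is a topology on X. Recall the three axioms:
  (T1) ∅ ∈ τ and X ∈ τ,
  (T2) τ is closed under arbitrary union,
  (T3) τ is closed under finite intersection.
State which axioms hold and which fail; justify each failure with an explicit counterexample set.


τ is NOT a topology on X.

Axiom (T1): ∅ ∈ τ? Yes; X ∈ τ? Yes.
Axiom (T2/T3): check pairwise unions and intersections of members of τ.
Counterexample for (T2): {k} ∪ {l} = {k, l} ∉ τ. Therefore τ is NOT a topology.


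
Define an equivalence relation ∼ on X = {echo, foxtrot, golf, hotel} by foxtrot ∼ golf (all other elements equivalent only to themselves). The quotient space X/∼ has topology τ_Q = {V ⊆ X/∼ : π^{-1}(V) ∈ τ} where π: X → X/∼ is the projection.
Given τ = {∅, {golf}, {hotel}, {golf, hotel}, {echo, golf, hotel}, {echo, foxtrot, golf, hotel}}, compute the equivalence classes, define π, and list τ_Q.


X/∼ = {[echo], [foxtrot=golf], [hotel]}; |τ_Q| = 3.

Equivalence classes: [echo], [foxtrot=golf], [hotel].
Quotient map π: X → X/∼ sends echo ↦ [echo], foxtrot ↦ [foxtrot=golf], golf ↦ [foxtrot=golf], hotel ↦ [hotel].
For each subset V ⊆ X/∼, compute π^{-1}(V) ⊆ X and check whether π^{-1}(V) ∈ τ. V is open in τ_Q iff π^{-1}(V) ∈ τ.
  V = {}: π^{-1}(V) = ∅ ∈ τ ✓.
  V = {[echo]}: π^{-1}(V) = {echo} ∉ τ ✗.
  V = {[foxtrot=golf]}: π^{-1}(V) = {foxtrot, golf} ∉ τ ✗.
  V = {[echo], [foxtrot=golf]}: π^{-1}(V) = {echo, foxtrot, golf} ∉ τ ✗.
  V = {[hotel]}: π^{-1}(V) = {hotel} ∈ τ ✓.
  V = {[echo], [hotel]}: π^{-1}(V) = {echo, hotel} ∉ τ ✗.
  V = {[foxtrot=golf], [hotel]}: π^{-1}(V) = {foxtrot, golf, hotel} ∉ τ ✗.
  V = {[echo], [foxtrot=golf], [hotel]}: π^{-1}(V) = {echo, foxtrot, golf, hotel} ∈ τ ✓.
Open sets in the quotient: τ_Q = {{}, {[hotel]}, {[echo], [foxtrot=golf], [hotel]}} (3 elements).


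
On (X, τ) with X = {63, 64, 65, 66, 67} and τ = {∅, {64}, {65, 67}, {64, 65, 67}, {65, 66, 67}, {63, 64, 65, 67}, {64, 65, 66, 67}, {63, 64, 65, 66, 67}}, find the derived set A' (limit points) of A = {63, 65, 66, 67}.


A' = {63, 65, 66, 67}

For each x ∈ X, list the open sets U ∈ τ with x ∈ U, then check whether U ∩ (A ∖ {x}) ≠ ∅ for every such U.
  x = 63: opens ∋ x are {63, 64, 65, 67}, {63, 64, 65, 66, 67}; each meets A ∖ {63}, so x IS a limit point.
  x = 64: open {64} ∋ x has {64} ∩ (A ∖ {64}) = ∅, so x is NOT a limit point.
  x = 65: opens ∋ x are {65, 67}, {64, 65, 67}, {65, 66, 67}, {63, 64, 65, 67}, {64, 65, 66, 67}, {63, 64, 65, 66, 67}; each meets A ∖ {65}, so x IS a limit point.
  x = 66: opens ∋ x are {65, 66, 67}, {64, 65, 66, 67}, {63, 64, 65, 66, 67}; each meets A ∖ {66}, so x IS a limit point.
  x = 67: opens ∋ x are {65, 67}, {64, 65, 67}, {65, 66, 67}, {63, 64, 65, 67}, {64, 65, 66, 67}, {63, 64, 65, 66, 67}; each meets A ∖ {67}, so x IS a limit point.
Collecting: A' = {63, 65, 66, 67}.


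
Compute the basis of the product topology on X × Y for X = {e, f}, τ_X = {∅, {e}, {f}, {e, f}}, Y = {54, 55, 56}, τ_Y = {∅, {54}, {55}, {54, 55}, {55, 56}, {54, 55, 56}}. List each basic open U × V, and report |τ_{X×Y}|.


Basis B = {∅ × ∅, {e} × {54}, {e} × {55}, {f} × {54}, {f} × {55}, {e} × {54, 55}, {e, f} × {54}, {e} × {55, 56}, {e, f} × {55}, {f} × {54, 55}, {f} × {55, 56}, {e} × {54, 55, 56}, {f} × {54, 55, 56}, {e, f} × {54, 55}, {e, f} × {55, 56}, {e, f} × {54, 55, 56}}; |τ_{X×Y}| = 36.

Enumerate products U × V with U ∈ τ_X, V ∈ τ_Y (deduplicated):
  ∅ × ∅ = {} (∅)
  {e} × {54} = {(e,54)}
  {e} × {55} = {(e,55)}
  {f} × {54} = {(f,54)}
  {f} × {55} = {(f,55)}
  {e} × {54, 55} = {(e,54), (e,55)}
  {e, f} × {54} = {(e,54), (f,54)}
  {e} × {55, 56} = {(e,55), (e,56)}
  {e, f} × {55} = {(e,55), (f,55)}
  {f} × {54, 55} = {(f,54), (f,55)}
  {f} × {55, 56} = {(f,55), (f,56)}
  {e} × {54, 55, 56} = {(e,54), (e,55), (e,56)}
  {f} × {54, 55, 56} = {(f,54), (f,55), (f,56)}
  {e, f} × {54, 55} = {(e,54), (e,55), (f,54), (f,55)}
  {e, f} × {55, 56} = {(e,55), (e,56), (f,55), (f,56)}
  {e, f} × {54, 55, 56} = {(e,54), (e,55), (e,56), (f,54), (f,55), (f,56)}
These 16 distinct sets form the basis B.
Close under arbitrary unions to get τ_{X×Y}; counting gives |τ_{X×Y}| = 36.


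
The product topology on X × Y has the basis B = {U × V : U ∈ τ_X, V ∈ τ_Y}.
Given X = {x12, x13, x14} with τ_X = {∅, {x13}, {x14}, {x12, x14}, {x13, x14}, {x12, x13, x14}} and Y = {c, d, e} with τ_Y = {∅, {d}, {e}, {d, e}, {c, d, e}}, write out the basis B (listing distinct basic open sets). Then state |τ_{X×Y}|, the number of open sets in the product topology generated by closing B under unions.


Basis B = {∅ × ∅, {x13} × {d}, {x13} × {e}, {x14} × {d}, {x14} × {e}, {x12, x14} × {d}, {x12, x14} × {e}, {x13} × {d, e}, {x13, x14} × {d}, {x13, x14} × {e}, {x14} × {d, e}, {x12, x13, x14} × {d}, {x12, x13, x14} × {e}, {x13} × {c, d, e}, {x14} × {c, d, e}, {x12, x14} × {d, e}, {x13, x14} × {d, e}, {x12, x14} × {c, d, e}, {x12, x13, x14} × {d, e}, {x13, x14} × {c, d, e}, {x12, x13, x14} × {c, d, e}}; |τ_{X×Y}| = 70.

Enumerate products U × V with U ∈ τ_X, V ∈ τ_Y (deduplicated):
  ∅ × ∅ = {} (∅)
  {x13} × {d} = {(x13,d)}
  {x13} × {e} = {(x13,e)}
  {x14} × {d} = {(x14,d)}
  {x14} × {e} = {(x14,e)}
  {x12, x14} × {d} = {(x12,d), (x14,d)}
  {x12, x14} × {e} = {(x12,e), (x14,e)}
  {x13} × {d, e} = {(x13,d), (x13,e)}
  {x13, x14} × {d} = {(x13,d), (x14,d)}
  {x13, x14} × {e} = {(x13,e), (x14,e)}
  {x14} × {d, e} = {(x14,d), (x14,e)}
  {x12, x13, x14} × {d} = {(x12,d), (x13,d), (x14,d)}
  {x12, x13, x14} × {e} = {(x12,e), (x13,e), (x14,e)}
  {x13} × {c, d, e} = {(x13,c), (x13,d), (x13,e)}
  {x14} × {c, d, e} = {(x14,c), (x14,d), (x14,e)}
  {x12, x14} × {d, e} = {(x12,d), (x12,e), (x14,d), (x14,e)}
  {x13, x14} × {d, e} = {(x13,d), (x13,e), (x14,d), (x14,e)}
  {x12, x14} × {c, d, e} = {(x12,c), (x12,d), (x12,e), (x14,c), (x14,d), (x14,e)}
  {x12, x13, x14} × {d, e} = {(x12,d), (x12,e), (x13,d), (x13,e), (x14,d), (x14,e)}
  {x13, x14} × {c, d, e} = {(x13,c), (x13,d), (x13,e), (x14,c), (x14,d), (x14,e)}
  {x12, x13, x14} × {c, d, e} = {(x12,c), (x12,d), (x12,e), (x13,c), (x13,d), (x13,e), (x14,c), (x14,d), (x14,e)}
These 21 distinct sets form the basis B.
Close under arbitrary unions to get τ_{X×Y}; counting gives |τ_{X×Y}| = 70.


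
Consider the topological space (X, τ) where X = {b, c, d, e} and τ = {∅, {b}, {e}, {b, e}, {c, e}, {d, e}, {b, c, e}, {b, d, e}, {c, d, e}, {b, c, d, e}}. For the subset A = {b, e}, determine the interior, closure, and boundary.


int(A) = {b, e}, cl(A) = {b, c, d, e}, ∂A = {c, d}.

Closed sets in (X, τ) are complements of opens:
  closed(X, τ) = {∅, {b}, {c}, {d}, {b, c}, {b, d}, {c, d}, {b, c, d}, {c, d, e}, {b, c, d, e}}.
int(A) = ⋃ {U ∈ τ : U ⊆ A}. Opens contained in A: ∅, {b}, {e}, {b, e}.
Taking the union of these: int(A) = {b, e}.
cl(A) = ⋂ {C closed : A ⊆ C}. Closed sets containing A: {b, c, d, e}.
Intersecting these: cl(A) = {b, c, d, e}.
∂A = cl(A) ∖ int(A) = {b, c, d, e} ∖ {b, e} = {c, d}.


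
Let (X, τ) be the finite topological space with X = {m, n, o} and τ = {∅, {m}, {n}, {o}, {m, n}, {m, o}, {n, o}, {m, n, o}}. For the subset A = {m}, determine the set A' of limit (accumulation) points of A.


A' = ∅

For each x ∈ X, list the open sets U ∈ τ with x ∈ U, then check whether U ∩ (A ∖ {x}) ≠ ∅ for every such U.
  x = m: open {m} ∋ x has {m} ∩ (A ∖ {m}) = ∅, so x is NOT a limit point.
  x = n: open {n} ∋ x has {n} ∩ (A ∖ {n}) = ∅, so x is NOT a limit point.
  x = o: open {o} ∋ x has {o} ∩ (A ∖ {o}) = ∅, so x is NOT a limit point.
Collecting: A' = ∅.


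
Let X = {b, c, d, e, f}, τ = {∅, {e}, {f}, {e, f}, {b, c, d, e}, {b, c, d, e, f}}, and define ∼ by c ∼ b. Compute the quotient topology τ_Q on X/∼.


X/∼ = {[b=c], [d], [e], [f]}; |τ_Q| = 6.

Equivalence classes: [b=c], [d], [e], [f].
Quotient map π: X → X/∼ sends b ↦ [b=c], c ↦ [b=c], d ↦ [d], e ↦ [e], f ↦ [f].
For each subset V ⊆ X/∼, compute π^{-1}(V) ⊆ X and check whether π^{-1}(V) ∈ τ. V is open in τ_Q iff π^{-1}(V) ∈ τ.
  V = {}: π^{-1}(V) = ∅ ∈ τ ✓.
  V = {[b=c]}: π^{-1}(V) = {b, c} ∉ τ ✗.
  V = {[d]}: π^{-1}(V) = {d} ∉ τ ✗.
  V = {[b=c], [d]}: π^{-1}(V) = {b, c, d} ∉ τ ✗.
  V = {[e]}: π^{-1}(V) = {e} ∈ τ ✓.
  V = {[b=c], [e]}: π^{-1}(V) = {b, c, e} ∉ τ ✗.
  V = {[d], [e]}: π^{-1}(V) = {d, e} ∉ τ ✗.
  V = {[b=c], [d], [e]}: π^{-1}(V) = {b, c, d, e} ∈ τ ✓.
  V = {[f]}: π^{-1}(V) = {f} ∈ τ ✓.
  V = {[b=c], [f]}: π^{-1}(V) = {b, c, f} ∉ τ ✗.
  V = {[d], [f]}: π^{-1}(V) = {d, f} ∉ τ ✗.
  V = {[b=c], [d], [f]}: π^{-1}(V) = {b, c, d, f} ∉ τ ✗.
  V = {[e], [f]}: π^{-1}(V) = {e, f} ∈ τ ✓.
  V = {[b=c], [e], [f]}: π^{-1}(V) = {b, c, e, f} ∉ τ ✗.
  V = {[d], [e], [f]}: π^{-1}(V) = {d, e, f} ∉ τ ✗.
  V = {[b=c], [d], [e], [f]}: π^{-1}(V) = {b, c, d, e, f} ∈ τ ✓.
Open sets in the quotient: τ_Q = {{}, {[e]}, {[b=c], [d], [e]}, {[f]}, {[e], [f]}, {[b=c], [d], [e], [f]}} (6 elements).


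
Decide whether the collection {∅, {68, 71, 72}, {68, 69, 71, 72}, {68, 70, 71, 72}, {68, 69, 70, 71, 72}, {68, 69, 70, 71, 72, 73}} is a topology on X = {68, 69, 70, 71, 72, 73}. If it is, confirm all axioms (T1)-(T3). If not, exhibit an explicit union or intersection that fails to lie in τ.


τ IS a topology on X.

Axiom (T1): ∅ ∈ τ? Yes; X ∈ τ? Yes.
Axiom (T2/T3): check pairwise unions and intersections of members of τ.
All pairwise intersections and unions checked — each lies in τ. Therefore τ satisfies (T1), (T2), (T3): it IS a topology on X.


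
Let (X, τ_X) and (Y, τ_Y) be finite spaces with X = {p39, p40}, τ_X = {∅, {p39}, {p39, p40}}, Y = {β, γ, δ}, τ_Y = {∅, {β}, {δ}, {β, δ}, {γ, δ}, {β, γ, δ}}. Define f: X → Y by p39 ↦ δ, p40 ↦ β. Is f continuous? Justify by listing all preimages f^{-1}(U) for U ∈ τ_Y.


f is NOT continuous.

Compute f^{-1}(U) for each U ∈ τ_Y:
  U = ∅: f^{-1}(U) = ∅ ∈ τ_X ✓.
  U = {β}: f^{-1}(U) = {p40} ∉ τ_X ✗.
  U = {δ}: f^{-1}(U) = {p39} ∈ τ_X ✓.
  U = {β, δ}: f^{-1}(U) = {p39, p40} ∈ τ_X ✓.
  U = {γ, δ}: f^{-1}(U) = {p39} ∈ τ_X ✓.
  U = {β, γ, δ}: f^{-1}(U) = {p39, p40} ∈ τ_X ✓.
Found U = {β} with f^{-1}(U) = {p40} not in τ_X. Therefore f is NOT continuous.


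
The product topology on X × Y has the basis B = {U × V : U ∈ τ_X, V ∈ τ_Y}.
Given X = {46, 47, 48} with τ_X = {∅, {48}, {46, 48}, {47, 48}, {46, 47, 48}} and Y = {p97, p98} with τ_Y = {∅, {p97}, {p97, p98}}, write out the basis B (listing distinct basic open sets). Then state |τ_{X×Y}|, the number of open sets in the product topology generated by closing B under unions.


Basis B = {∅ × ∅, {48} × {p97}, {46, 48} × {p97}, {47, 48} × {p97}, {48} × {p97, p98}, {46, 47, 48} × {p97}, {46, 48} × {p97, p98}, {47, 48} × {p97, p98}, {46, 47, 48} × {p97, p98}}; |τ_{X×Y}| = 14.

Enumerate products U × V with U ∈ τ_X, V ∈ τ_Y (deduplicated):
  ∅ × ∅ = {} (∅)
  {48} × {p97} = {(48,p97)}
  {46, 48} × {p97} = {(46,p97), (48,p97)}
  {47, 48} × {p97} = {(47,p97), (48,p97)}
  {48} × {p97, p98} = {(48,p97), (48,p98)}
  {46, 47, 48} × {p97} = {(46,p97), (47,p97), (48,p97)}
  {46, 48} × {p97, p98} = {(46,p97), (46,p98), (48,p97), (48,p98)}
  {47, 48} × {p97, p98} = {(47,p97), (47,p98), (48,p97), (48,p98)}
  {46, 47, 48} × {p97, p98} = {(46,p97), (46,p98), (47,p97), (47,p98), (48,p97), (48,p98)}
These 9 distinct sets form the basis B.
Close under arbitrary unions to get τ_{X×Y}; counting gives |τ_{X×Y}| = 14.


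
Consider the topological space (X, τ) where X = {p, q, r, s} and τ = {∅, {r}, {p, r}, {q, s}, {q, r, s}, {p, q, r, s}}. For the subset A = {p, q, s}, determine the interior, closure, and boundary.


int(A) = {q, s}, cl(A) = {p, q, s}, ∂A = {p}.

Closed sets in (X, τ) are complements of opens:
  closed(X, τ) = {∅, {p}, {p, r}, {q, s}, {p, q, s}, {p, q, r, s}}.
int(A) = ⋃ {U ∈ τ : U ⊆ A}. Opens contained in A: ∅, {q, s}.
Taking the union of these: int(A) = {q, s}.
cl(A) = ⋂ {C closed : A ⊆ C}. Closed sets containing A: {p, q, s}, {p, q, r, s}.
Intersecting these: cl(A) = {p, q, s}.
∂A = cl(A) ∖ int(A) = {p, q, s} ∖ {q, s} = {p}.


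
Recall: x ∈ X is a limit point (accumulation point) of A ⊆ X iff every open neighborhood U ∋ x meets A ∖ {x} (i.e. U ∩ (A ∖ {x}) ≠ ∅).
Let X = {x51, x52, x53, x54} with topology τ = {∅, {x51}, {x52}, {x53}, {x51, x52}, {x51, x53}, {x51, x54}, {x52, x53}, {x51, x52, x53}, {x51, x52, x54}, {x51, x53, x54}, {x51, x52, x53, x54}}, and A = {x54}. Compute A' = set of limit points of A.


A' = ∅

For each x ∈ X, list the open sets U ∈ τ with x ∈ U, then check whether U ∩ (A ∖ {x}) ≠ ∅ for every such U.
  x = x51: open {x51} ∋ x has {x51} ∩ (A ∖ {x51}) = ∅, so x is NOT a limit point.
  x = x52: open {x52} ∋ x has {x52} ∩ (A ∖ {x52}) = ∅, so x is NOT a limit point.
  x = x53: open {x53} ∋ x has {x53} ∩ (A ∖ {x53}) = ∅, so x is NOT a limit point.
  x = x54: open {x51, x54} ∋ x has {x51, x54} ∩ (A ∖ {x54}) = ∅, so x is NOT a limit point.
Collecting: A' = ∅.


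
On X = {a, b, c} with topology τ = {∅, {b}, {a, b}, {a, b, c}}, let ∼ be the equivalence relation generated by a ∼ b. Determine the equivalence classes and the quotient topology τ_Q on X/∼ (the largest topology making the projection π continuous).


X/∼ = {[a=b], [c]}; |τ_Q| = 3.

Equivalence classes: [a=b], [c].
Quotient map π: X → X/∼ sends a ↦ [a=b], b ↦ [a=b], c ↦ [c].
For each subset V ⊆ X/∼, compute π^{-1}(V) ⊆ X and check whether π^{-1}(V) ∈ τ. V is open in τ_Q iff π^{-1}(V) ∈ τ.
  V = {}: π^{-1}(V) = ∅ ∈ τ ✓.
  V = {[a=b]}: π^{-1}(V) = {a, b} ∈ τ ✓.
  V = {[c]}: π^{-1}(V) = {c} ∉ τ ✗.
  V = {[a=b], [c]}: π^{-1}(V) = {a, b, c} ∈ τ ✓.
Open sets in the quotient: τ_Q = {{}, {[a=b]}, {[a=b], [c]}} (3 elements).


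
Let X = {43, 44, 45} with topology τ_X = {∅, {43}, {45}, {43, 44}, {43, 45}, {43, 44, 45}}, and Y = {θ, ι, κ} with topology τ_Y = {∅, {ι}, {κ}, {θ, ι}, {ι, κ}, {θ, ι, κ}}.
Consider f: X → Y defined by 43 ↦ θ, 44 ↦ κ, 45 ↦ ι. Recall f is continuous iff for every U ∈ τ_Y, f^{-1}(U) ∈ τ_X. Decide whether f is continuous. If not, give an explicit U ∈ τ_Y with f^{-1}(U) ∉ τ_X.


f is NOT continuous.

Compute f^{-1}(U) for each U ∈ τ_Y:
  U = ∅: f^{-1}(U) = ∅ ∈ τ_X ✓.
  U = {ι}: f^{-1}(U) = {45} ∈ τ_X ✓.
  U = {κ}: f^{-1}(U) = {44} ∉ τ_X ✗.
  U = {θ, ι}: f^{-1}(U) = {43, 45} ∈ τ_X ✓.
  U = {ι, κ}: f^{-1}(U) = {44, 45} ∉ τ_X ✗.
  U = {θ, ι, κ}: f^{-1}(U) = {43, 44, 45} ∈ τ_X ✓.
Found U = {κ} with f^{-1}(U) = {44} not in τ_X. Therefore f is NOT continuous.


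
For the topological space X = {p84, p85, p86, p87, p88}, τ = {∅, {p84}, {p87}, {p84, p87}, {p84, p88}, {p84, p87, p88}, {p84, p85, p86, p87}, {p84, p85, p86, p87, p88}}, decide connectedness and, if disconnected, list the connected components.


(X, τ) is connected.

Find clopen sets (U ∈ τ with X ∖ U ∈ τ):
  U = ∅, X ∖ U = {p84, p85, p86, p87, p88} — both open, so U is clopen.
  U = {p84, p85, p86, p87, p88}, X ∖ U = ∅ — both open, so U is clopen.
Only trivial clopens (∅ and X) exist, so (X, τ) is connected.
Compute connected components by grouping points that agree on all clopens:
  component: {p84, p85, p86, p87, p88}


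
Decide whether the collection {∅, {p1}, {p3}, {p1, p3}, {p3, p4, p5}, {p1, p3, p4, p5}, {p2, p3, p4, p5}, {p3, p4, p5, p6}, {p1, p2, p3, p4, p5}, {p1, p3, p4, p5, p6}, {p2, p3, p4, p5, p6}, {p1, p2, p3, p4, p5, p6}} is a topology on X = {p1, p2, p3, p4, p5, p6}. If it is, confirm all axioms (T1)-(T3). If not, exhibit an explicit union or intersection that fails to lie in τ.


τ IS a topology on X.

Axiom (T1): ∅ ∈ τ? Yes; X ∈ τ? Yes.
Axiom (T2/T3): check pairwise unions and intersections of members of τ.
All pairwise intersections and unions checked — each lies in τ. Therefore τ satisfies (T1), (T2), (T3): it IS a topology on X.


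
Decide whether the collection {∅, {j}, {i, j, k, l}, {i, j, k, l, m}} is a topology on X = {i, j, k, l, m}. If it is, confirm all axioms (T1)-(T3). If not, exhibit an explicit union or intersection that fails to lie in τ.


τ IS a topology on X.

Axiom (T1): ∅ ∈ τ? Yes; X ∈ τ? Yes.
Axiom (T2/T3): check pairwise unions and intersections of members of τ.
All pairwise intersections and unions checked — each lies in τ. Therefore τ satisfies (T1), (T2), (T3): it IS a topology on X.


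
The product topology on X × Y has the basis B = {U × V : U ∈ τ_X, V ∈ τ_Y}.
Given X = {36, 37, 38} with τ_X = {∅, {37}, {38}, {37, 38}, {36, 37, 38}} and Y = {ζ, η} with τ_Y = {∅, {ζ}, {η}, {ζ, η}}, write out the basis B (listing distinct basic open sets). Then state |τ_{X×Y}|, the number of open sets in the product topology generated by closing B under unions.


Basis B = {∅ × ∅, {37} × {ζ}, {37} × {η}, {38} × {ζ}, {38} × {η}, {37} × {ζ, η}, {37, 38} × {ζ}, {37, 38} × {η}, {38} × {ζ, η}, {36, 37, 38} × {ζ}, {36, 37, 38} × {η}, {37, 38} × {ζ, η}, {36, 37, 38} × {ζ, η}}; |τ_{X×Y}| = 25.

Enumerate products U × V with U ∈ τ_X, V ∈ τ_Y (deduplicated):
  ∅ × ∅ = {} (∅)
  {37} × {ζ} = {(37,ζ)}
  {37} × {η} = {(37,η)}
  {38} × {ζ} = {(38,ζ)}
  {38} × {η} = {(38,η)}
  {37} × {ζ, η} = {(37,ζ), (37,η)}
  {37, 38} × {ζ} = {(37,ζ), (38,ζ)}
  {37, 38} × {η} = {(37,η), (38,η)}
  {38} × {ζ, η} = {(38,ζ), (38,η)}
  {36, 37, 38} × {ζ} = {(36,ζ), (37,ζ), (38,ζ)}
  {36, 37, 38} × {η} = {(36,η), (37,η), (38,η)}
  {37, 38} × {ζ, η} = {(37,ζ), (37,η), (38,ζ), (38,η)}
  {36, 37, 38} × {ζ, η} = {(36,ζ), (36,η), (37,ζ), (37,η), (38,ζ), (38,η)}
These 13 distinct sets form the basis B.
Close under arbitrary unions to get τ_{X×Y}; counting gives |τ_{X×Y}| = 25.


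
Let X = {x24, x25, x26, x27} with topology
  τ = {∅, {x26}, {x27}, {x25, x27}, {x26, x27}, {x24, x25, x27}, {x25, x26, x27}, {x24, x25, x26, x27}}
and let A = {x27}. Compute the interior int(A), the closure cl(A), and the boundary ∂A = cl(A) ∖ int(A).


int(A) = {x27}, cl(A) = {x24, x25, x27}, ∂A = {x24, x25}.

Closed sets in (X, τ) are complements of opens:
  closed(X, τ) = {∅, {x24}, {x26}, {x24, x25}, {x24, x26}, {x24, x25, x26}, {x24, x25, x27}, {x24, x25, x26, x27}}.
int(A) = ⋃ {U ∈ τ : U ⊆ A}. Opens contained in A: ∅, {x27}.
Taking the union of these: int(A) = {x27}.
cl(A) = ⋂ {C closed : A ⊆ C}. Closed sets containing A: {x24, x25, x27}, {x24, x25, x26, x27}.
Intersecting these: cl(A) = {x24, x25, x27}.
∂A = cl(A) ∖ int(A) = {x24, x25, x27} ∖ {x27} = {x24, x25}.


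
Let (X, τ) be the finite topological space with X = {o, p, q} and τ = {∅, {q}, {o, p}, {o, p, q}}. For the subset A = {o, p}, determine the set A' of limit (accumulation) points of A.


A' = {o, p}

For each x ∈ X, list the open sets U ∈ τ with x ∈ U, then check whether U ∩ (A ∖ {x}) ≠ ∅ for every such U.
  x = o: opens ∋ x are {o, p}, {o, p, q}; each meets A ∖ {o}, so x IS a limit point.
  x = p: opens ∋ x are {o, p}, {o, p, q}; each meets A ∖ {p}, so x IS a limit point.
  x = q: open {q} ∋ x has {q} ∩ (A ∖ {q}) = ∅, so x is NOT a limit point.
Collecting: A' = {o, p}.


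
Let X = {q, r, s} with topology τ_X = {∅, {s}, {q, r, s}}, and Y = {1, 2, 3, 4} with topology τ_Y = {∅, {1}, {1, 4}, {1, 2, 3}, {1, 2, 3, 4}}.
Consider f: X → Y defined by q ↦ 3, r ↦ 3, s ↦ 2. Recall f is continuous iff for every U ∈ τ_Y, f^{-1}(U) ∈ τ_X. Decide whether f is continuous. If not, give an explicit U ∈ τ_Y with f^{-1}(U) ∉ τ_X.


f IS continuous.

Compute f^{-1}(U) for each U ∈ τ_Y:
  U = ∅: f^{-1}(U) = ∅ ∈ τ_X ✓.
  U = {1}: f^{-1}(U) = ∅ ∈ τ_X ✓.
  U = {1, 4}: f^{-1}(U) = ∅ ∈ τ_X ✓.
  U = {1, 2, 3}: f^{-1}(U) = {q, r, s} ∈ τ_X ✓.
  U = {1, 2, 3, 4}: f^{-1}(U) = {q, r, s} ∈ τ_X ✓.
Every preimage lies in τ_X, so f IS continuous.


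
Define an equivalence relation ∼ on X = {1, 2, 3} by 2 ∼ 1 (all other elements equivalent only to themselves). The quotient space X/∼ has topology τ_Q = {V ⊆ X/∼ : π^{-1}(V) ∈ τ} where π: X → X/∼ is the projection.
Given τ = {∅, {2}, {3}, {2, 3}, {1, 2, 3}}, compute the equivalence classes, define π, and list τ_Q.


X/∼ = {[1=2], [3]}; |τ_Q| = 3.

Equivalence classes: [1=2], [3].
Quotient map π: X → X/∼ sends 1 ↦ [1=2], 2 ↦ [1=2], 3 ↦ [3].
For each subset V ⊆ X/∼, compute π^{-1}(V) ⊆ X and check whether π^{-1}(V) ∈ τ. V is open in τ_Q iff π^{-1}(V) ∈ τ.
  V = {}: π^{-1}(V) = ∅ ∈ τ ✓.
  V = {[1=2]}: π^{-1}(V) = {1, 2} ∉ τ ✗.
  V = {[3]}: π^{-1}(V) = {3} ∈ τ ✓.
  V = {[1=2], [3]}: π^{-1}(V) = {1, 2, 3} ∈ τ ✓.
Open sets in the quotient: τ_Q = {{}, {[3]}, {[1=2], [3]}} (3 elements).


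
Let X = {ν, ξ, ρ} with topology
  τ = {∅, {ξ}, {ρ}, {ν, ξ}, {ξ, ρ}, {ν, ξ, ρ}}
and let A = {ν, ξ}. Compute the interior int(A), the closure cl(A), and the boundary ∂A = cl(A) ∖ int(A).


int(A) = {ν, ξ}, cl(A) = {ν, ξ}, ∂A = ∅.

Closed sets in (X, τ) are complements of opens:
  closed(X, τ) = {∅, {ν}, {ρ}, {ν, ξ}, {ν, ρ}, {ν, ξ, ρ}}.
int(A) = ⋃ {U ∈ τ : U ⊆ A}. Opens contained in A: ∅, {ξ}, {ν, ξ}.
Taking the union of these: int(A) = {ν, ξ}.
cl(A) = ⋂ {C closed : A ⊆ C}. Closed sets containing A: {ν, ξ}, {ν, ξ, ρ}.
Intersecting these: cl(A) = {ν, ξ}.
∂A = cl(A) ∖ int(A) = {ν, ξ} ∖ {ν, ξ} = ∅.


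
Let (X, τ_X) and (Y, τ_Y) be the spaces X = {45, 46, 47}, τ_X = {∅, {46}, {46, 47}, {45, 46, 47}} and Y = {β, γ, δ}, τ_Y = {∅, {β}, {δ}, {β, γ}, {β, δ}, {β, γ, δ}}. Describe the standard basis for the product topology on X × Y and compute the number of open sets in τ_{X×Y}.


Basis B = {∅ × ∅, {46} × {β}, {46} × {δ}, {46} × {β, γ}, {46} × {β, δ}, {46, 47} × {β}, {46, 47} × {δ}, {45, 46, 47} × {β}, {45, 46, 47} × {δ}, {46} × {β, γ, δ}, {46, 47} × {β, γ}, {46, 47} × {β, δ}, {45, 46, 47} × {β, γ}, {45, 46, 47} × {β, δ}, {46, 47} × {β, γ, δ}, {45, 46, 47} × {β, γ, δ}}; |τ_{X×Y}| = 40.

Enumerate products U × V with U ∈ τ_X, V ∈ τ_Y (deduplicated):
  ∅ × ∅ = {} (∅)
  {46} × {β} = {(46,β)}
  {46} × {δ} = {(46,δ)}
  {46} × {β, γ} = {(46,β), (46,γ)}
  {46} × {β, δ} = {(46,β), (46,δ)}
  {46, 47} × {β} = {(46,β), (47,β)}
  {46, 47} × {δ} = {(46,δ), (47,δ)}
  {45, 46, 47} × {β} = {(45,β), (46,β), (47,β)}
  {45, 46, 47} × {δ} = {(45,δ), (46,δ), (47,δ)}
  {46} × {β, γ, δ} = {(46,β), (46,γ), (46,δ)}
  {46, 47} × {β, γ} = {(46,β), (46,γ), (47,β), (47,γ)}
  {46, 47} × {β, δ} = {(46,β), (46,δ), (47,β), (47,δ)}
  {45, 46, 47} × {β, γ} = {(45,β), (45,γ), (46,β), (46,γ), (47,β), (47,γ)}
  {45, 46, 47} × {β, δ} = {(45,β), (45,δ), (46,β), (46,δ), (47,β), (47,δ)}
  {46, 47} × {β, γ, δ} = {(46,β), (46,γ), (46,δ), (47,β), (47,γ), (47,δ)}
  {45, 46, 47} × {β, γ, δ} = {(45,β), (45,γ), (45,δ), (46,β), (46,γ), (46,δ), (47,β), (47,γ), (47,δ)}
These 16 distinct sets form the basis B.
Close under arbitrary unions to get τ_{X×Y}; counting gives |τ_{X×Y}| = 40.


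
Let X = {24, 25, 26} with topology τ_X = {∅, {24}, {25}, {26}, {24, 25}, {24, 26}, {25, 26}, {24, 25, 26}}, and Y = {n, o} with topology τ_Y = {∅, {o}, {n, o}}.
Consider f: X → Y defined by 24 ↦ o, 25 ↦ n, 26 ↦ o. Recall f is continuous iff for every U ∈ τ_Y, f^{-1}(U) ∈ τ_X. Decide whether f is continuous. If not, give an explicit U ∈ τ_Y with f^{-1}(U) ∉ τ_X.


f IS continuous.

Compute f^{-1}(U) for each U ∈ τ_Y:
  U = ∅: f^{-1}(U) = ∅ ∈ τ_X ✓.
  U = {o}: f^{-1}(U) = {24, 26} ∈ τ_X ✓.
  U = {n, o}: f^{-1}(U) = {24, 25, 26} ∈ τ_X ✓.
Every preimage lies in τ_X, so f IS continuous.


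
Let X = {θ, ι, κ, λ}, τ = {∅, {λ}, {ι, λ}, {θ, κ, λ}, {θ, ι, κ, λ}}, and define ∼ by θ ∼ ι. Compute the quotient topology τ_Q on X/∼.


X/∼ = {[θ=ι], [κ], [λ]}; |τ_Q| = 3.

Equivalence classes: [θ=ι], [κ], [λ].
Quotient map π: X → X/∼ sends θ ↦ [θ=ι], ι ↦ [θ=ι], κ ↦ [κ], λ ↦ [λ].
For each subset V ⊆ X/∼, compute π^{-1}(V) ⊆ X and check whether π^{-1}(V) ∈ τ. V is open in τ_Q iff π^{-1}(V) ∈ τ.
  V = {}: π^{-1}(V) = ∅ ∈ τ ✓.
  V = {[θ=ι]}: π^{-1}(V) = {θ, ι} ∉ τ ✗.
  V = {[κ]}: π^{-1}(V) = {κ} ∉ τ ✗.
  V = {[θ=ι], [κ]}: π^{-1}(V) = {θ, ι, κ} ∉ τ ✗.
  V = {[λ]}: π^{-1}(V) = {λ} ∈ τ ✓.
  V = {[θ=ι], [λ]}: π^{-1}(V) = {θ, ι, λ} ∉ τ ✗.
  V = {[κ], [λ]}: π^{-1}(V) = {κ, λ} ∉ τ ✗.
  V = {[θ=ι], [κ], [λ]}: π^{-1}(V) = {θ, ι, κ, λ} ∈ τ ✓.
Open sets in the quotient: τ_Q = {{}, {[λ]}, {[θ=ι], [κ], [λ]}} (3 elements).


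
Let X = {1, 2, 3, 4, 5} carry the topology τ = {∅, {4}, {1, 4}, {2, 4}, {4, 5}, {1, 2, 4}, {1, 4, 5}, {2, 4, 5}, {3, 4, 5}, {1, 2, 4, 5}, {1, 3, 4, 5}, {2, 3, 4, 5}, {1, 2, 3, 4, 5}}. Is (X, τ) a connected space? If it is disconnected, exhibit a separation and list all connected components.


(X, τ) is connected.

Find clopen sets (U ∈ τ with X ∖ U ∈ τ):
  U = ∅, X ∖ U = {1, 2, 3, 4, 5} — both open, so U is clopen.
  U = {1, 2, 3, 4, 5}, X ∖ U = ∅ — both open, so U is clopen.
Only trivial clopens (∅ and X) exist, so (X, τ) is connected.
Compute connected components by grouping points that agree on all clopens:
  component: {1, 2, 3, 4, 5}


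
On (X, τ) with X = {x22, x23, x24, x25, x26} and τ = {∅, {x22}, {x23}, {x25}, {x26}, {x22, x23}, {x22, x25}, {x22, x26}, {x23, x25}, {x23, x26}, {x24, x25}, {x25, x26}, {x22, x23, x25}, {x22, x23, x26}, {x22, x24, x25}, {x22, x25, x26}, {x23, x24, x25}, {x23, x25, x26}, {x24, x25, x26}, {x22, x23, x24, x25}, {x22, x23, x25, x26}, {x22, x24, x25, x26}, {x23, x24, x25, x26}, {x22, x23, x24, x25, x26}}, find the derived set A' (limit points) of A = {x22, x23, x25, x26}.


A' = {x24}

For each x ∈ X, list the open sets U ∈ τ with x ∈ U, then check whether U ∩ (A ∖ {x}) ≠ ∅ for every such U.
  x = x22: open {x22} ∋ x has {x22} ∩ (A ∖ {x22}) = ∅, so x is NOT a limit point.
  x = x23: open {x23} ∋ x has {x23} ∩ (A ∖ {x23}) = ∅, so x is NOT a limit point.
  x = x24: opens ∋ x are {x24, x25}, {x22, x24, x25}, {x23, x24, x25}, {x24, x25, x26}, {x22, x23, x24, x25}, {x22, x24, x25, x26}, {x23, x24, x25, x26}, {x22, x23, x24, x25, x26}; each meets A ∖ {x24}, so x IS a limit point.
  x = x25: open {x25} ∋ x has {x25} ∩ (A ∖ {x25}) = ∅, so x is NOT a limit point.
  x = x26: open {x26} ∋ x has {x26} ∩ (A ∖ {x26}) = ∅, so x is NOT a limit point.
Collecting: A' = {x24}.


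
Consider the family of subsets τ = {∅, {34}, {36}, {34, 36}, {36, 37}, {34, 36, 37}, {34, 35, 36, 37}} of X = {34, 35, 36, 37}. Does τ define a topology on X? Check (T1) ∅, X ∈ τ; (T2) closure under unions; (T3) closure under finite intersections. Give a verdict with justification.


τ IS a topology on X.

Axiom (T1): ∅ ∈ τ? Yes; X ∈ τ? Yes.
Axiom (T2/T3): check pairwise unions and intersections of members of τ.
All pairwise intersections and unions checked — each lies in τ. Therefore τ satisfies (T1), (T2), (T3): it IS a topology on X.


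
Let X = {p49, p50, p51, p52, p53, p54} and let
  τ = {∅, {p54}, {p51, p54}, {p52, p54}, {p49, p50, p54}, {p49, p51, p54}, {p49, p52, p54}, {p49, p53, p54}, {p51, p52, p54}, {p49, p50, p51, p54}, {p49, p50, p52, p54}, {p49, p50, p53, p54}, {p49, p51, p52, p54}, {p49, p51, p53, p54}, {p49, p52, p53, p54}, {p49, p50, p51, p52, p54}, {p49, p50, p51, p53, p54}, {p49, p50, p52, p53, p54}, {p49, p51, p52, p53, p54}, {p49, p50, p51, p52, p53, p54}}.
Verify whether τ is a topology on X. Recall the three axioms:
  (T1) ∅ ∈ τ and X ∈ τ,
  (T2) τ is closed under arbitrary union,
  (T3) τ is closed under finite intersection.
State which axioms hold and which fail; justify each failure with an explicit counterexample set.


τ is NOT a topology on X.

Axiom (T1): ∅ ∈ τ? Yes; X ∈ τ? Yes.
Axiom (T2/T3): check pairwise unions and intersections of members of τ.
Counterexample for (T3): {p49, p50, p54} ∩ {p49, p51, p54} = {p49, p54} ∉ τ. Therefore τ is NOT a topology.


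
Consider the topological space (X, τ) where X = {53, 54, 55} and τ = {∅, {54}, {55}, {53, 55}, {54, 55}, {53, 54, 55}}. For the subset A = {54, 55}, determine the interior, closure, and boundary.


int(A) = {54, 55}, cl(A) = {53, 54, 55}, ∂A = {53}.

Closed sets in (X, τ) are complements of opens:
  closed(X, τ) = {∅, {53}, {54}, {53, 54}, {53, 55}, {53, 54, 55}}.
int(A) = ⋃ {U ∈ τ : U ⊆ A}. Opens contained in A: ∅, {54}, {55}, {54, 55}.
Taking the union of these: int(A) = {54, 55}.
cl(A) = ⋂ {C closed : A ⊆ C}. Closed sets containing A: {53, 54, 55}.
Intersecting these: cl(A) = {53, 54, 55}.
∂A = cl(A) ∖ int(A) = {53, 54, 55} ∖ {54, 55} = {53}.


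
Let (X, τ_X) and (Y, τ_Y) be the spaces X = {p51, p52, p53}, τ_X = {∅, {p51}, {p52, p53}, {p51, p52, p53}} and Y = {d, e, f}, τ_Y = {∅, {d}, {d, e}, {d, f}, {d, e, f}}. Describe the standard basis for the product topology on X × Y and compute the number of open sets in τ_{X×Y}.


Basis B = {∅ × ∅, {p51} × {d}, {p51} × {d, e}, {p51} × {d, f}, {p52, p53} × {d}, {p51} × {d, e, f}, {p51, p52, p53} × {d}, {p52, p53} × {d, e}, {p52, p53} × {d, f}, {p51, p52, p53} × {d, e}, {p51, p52, p53} × {d, f}, {p52, p53} × {d, e, f}, {p51, p52, p53} × {d, e, f}}; |τ_{X×Y}| = 25.

Enumerate products U × V with U ∈ τ_X, V ∈ τ_Y (deduplicated):
  ∅ × ∅ = {} (∅)
  {p51} × {d} = {(p51,d)}
  {p51} × {d, e} = {(p51,d), (p51,e)}
  {p51} × {d, f} = {(p51,d), (p51,f)}
  {p52, p53} × {d} = {(p52,d), (p53,d)}
  {p51} × {d, e, f} = {(p51,d), (p51,e), (p51,f)}
  {p51, p52, p53} × {d} = {(p51,d), (p52,d), (p53,d)}
  {p52, p53} × {d, e} = {(p52,d), (p52,e), (p53,d), (p53,e)}
  {p52, p53} × {d, f} = {(p52,d), (p52,f), (p53,d), (p53,f)}
  {p51, p52, p53} × {d, e} = {(p51,d), (p51,e), (p52,d), (p52,e), (p53,d), (p53,e)}
  {p51, p52, p53} × {d, f} = {(p51,d), (p51,f), (p52,d), (p52,f), (p53,d), (p53,f)}
  {p52, p53} × {d, e, f} = {(p52,d), (p52,e), (p52,f), (p53,d), (p53,e), (p53,f)}
  {p51, p52, p53} × {d, e, f} = {(p51,d), (p51,e), (p51,f), (p52,d), (p52,e), (p52,f), (p53,d), (p53,e), (p53,f)}
These 13 distinct sets form the basis B.
Close under arbitrary unions to get τ_{X×Y}; counting gives |τ_{X×Y}| = 25.


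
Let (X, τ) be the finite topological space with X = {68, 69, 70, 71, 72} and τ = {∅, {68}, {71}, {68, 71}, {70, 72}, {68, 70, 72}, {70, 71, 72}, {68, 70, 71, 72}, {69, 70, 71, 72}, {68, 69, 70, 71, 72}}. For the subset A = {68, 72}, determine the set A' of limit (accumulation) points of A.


A' = {69, 70}

For each x ∈ X, list the open sets U ∈ τ with x ∈ U, then check whether U ∩ (A ∖ {x}) ≠ ∅ for every such U.
  x = 68: open {68} ∋ x has {68} ∩ (A ∖ {68}) = ∅, so x is NOT a limit point.
  x = 69: opens ∋ x are {69, 70, 71, 72}, {68, 69, 70, 71, 72}; each meets A ∖ {69}, so x IS a limit point.
  x = 70: opens ∋ x are {70, 72}, {68, 70, 72}, {70, 71, 72}, {68, 70, 71, 72}, {69, 70, 71, 72}, {68, 69, 70, 71, 72}; each meets A ∖ {70}, so x IS a limit point.
  x = 71: open {71} ∋ x has {71} ∩ (A ∖ {71}) = ∅, so x is NOT a limit point.
  x = 72: open {70, 72} ∋ x has {70, 72} ∩ (A ∖ {72}) = ∅, so x is NOT a limit point.
Collecting: A' = {69, 70}.


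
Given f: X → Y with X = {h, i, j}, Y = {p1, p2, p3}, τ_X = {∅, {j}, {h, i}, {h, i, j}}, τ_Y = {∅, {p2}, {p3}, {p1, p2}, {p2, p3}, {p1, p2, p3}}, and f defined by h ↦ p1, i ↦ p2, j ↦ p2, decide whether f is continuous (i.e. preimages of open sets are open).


f is NOT continuous.

Compute f^{-1}(U) for each U ∈ τ_Y:
  U = ∅: f^{-1}(U) = ∅ ∈ τ_X ✓.
  U = {p2}: f^{-1}(U) = {i, j} ∉ τ_X ✗.
  U = {p3}: f^{-1}(U) = ∅ ∈ τ_X ✓.
  U = {p1, p2}: f^{-1}(U) = {h, i, j} ∈ τ_X ✓.
  U = {p2, p3}: f^{-1}(U) = {i, j} ∉ τ_X ✗.
  U = {p1, p2, p3}: f^{-1}(U) = {h, i, j} ∈ τ_X ✓.
Found U = {p2} with f^{-1}(U) = {i, j} not in τ_X. Therefore f is NOT continuous.
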